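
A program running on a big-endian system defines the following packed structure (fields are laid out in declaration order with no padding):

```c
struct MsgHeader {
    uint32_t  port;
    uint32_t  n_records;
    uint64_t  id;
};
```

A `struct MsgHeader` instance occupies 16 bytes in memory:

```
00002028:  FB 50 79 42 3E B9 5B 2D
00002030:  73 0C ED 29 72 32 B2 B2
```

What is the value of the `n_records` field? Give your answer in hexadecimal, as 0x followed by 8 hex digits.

0x3EB95B2D

`n_records` follows `port` (4 bytes), so it starts at byte offset 4 and occupies 4 bytes.
Bytes at offsets 4..7: 3E B9 5B 2D.
Big-endian stores the most-significant byte at the lowest address.
The bytes are already most-significant first: 0x3EB95B2D.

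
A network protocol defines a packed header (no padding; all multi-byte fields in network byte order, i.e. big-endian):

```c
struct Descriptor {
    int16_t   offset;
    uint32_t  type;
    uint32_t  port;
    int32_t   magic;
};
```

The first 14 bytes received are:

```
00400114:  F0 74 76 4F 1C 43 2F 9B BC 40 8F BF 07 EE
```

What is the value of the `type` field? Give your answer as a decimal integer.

`type` follows `offset` (2 bytes), so it starts at byte offset 2 and occupies 4 bytes.
Bytes at offsets 2..5: 76 4F 1C 43.
Big-endian stores the most-significant byte at the lowest address.
The bytes are already most-significant first: 0x764F1C43.
0x764F1C43 = 1984896067.

1984896067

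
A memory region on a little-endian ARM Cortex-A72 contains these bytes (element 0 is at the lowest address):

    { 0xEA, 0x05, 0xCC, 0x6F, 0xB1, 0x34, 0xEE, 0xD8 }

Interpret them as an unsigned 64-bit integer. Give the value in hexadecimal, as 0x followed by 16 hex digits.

Little-endian stores the least-significant byte at the lowest address.
Reassemble most-significant byte first: D8 EE 34 B1 6F CC 05 EA → 0xD8EE34B16FCC05EA.

0xD8EE34B16FCC05EA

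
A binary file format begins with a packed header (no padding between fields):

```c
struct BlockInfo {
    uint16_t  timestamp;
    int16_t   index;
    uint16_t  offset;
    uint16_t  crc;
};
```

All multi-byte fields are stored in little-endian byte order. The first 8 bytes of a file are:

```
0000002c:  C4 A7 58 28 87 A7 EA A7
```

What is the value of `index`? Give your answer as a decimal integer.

10328

`index` follows `timestamp` (2 bytes), so it starts at byte offset 2 and occupies 2 bytes.
Bytes at offsets 2..3: 58 28.
In little-endian order the low byte comes first in memory.
Reassemble most-significant byte first: 28 58 → 0x2858.
0x2858 = 10328.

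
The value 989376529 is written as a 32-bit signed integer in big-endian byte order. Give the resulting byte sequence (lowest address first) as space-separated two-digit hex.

989376529 in hexadecimal, padded to 32 bits, is 0x3AF8B011.
Split into bytes (most-significant first): 3A F8 B0 11.
Big-endian stores the most-significant byte at the lowest address.
So the memory order matches the most-significant-first order: 3A F8 B0 11.

3A F8 B0 11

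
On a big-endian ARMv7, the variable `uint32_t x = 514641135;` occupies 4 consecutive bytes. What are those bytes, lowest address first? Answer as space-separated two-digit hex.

514641135 in hexadecimal, padded to 32 bits, is 0x1EACCCEF.
Split into bytes (most-significant first): 1E AC CC EF.
Big-endian: lowest address holds the most-significant byte.
So the memory order matches the most-significant-first order: 1E AC CC EF.

1E AC CC EF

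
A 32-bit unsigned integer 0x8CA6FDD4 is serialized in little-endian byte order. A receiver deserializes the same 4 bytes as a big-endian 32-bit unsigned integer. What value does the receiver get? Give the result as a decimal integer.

3573393036

Stored little-endian, the bytes at ascending addresses are D4 FD A6 8C.
Read back as big-endian, the last byte is least significant, giving 0xD4FDA68C.
0xD4FDA68C = 3573393036.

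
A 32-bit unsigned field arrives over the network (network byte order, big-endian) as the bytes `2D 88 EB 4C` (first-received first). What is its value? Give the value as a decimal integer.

In big-endian order the high byte comes first in memory.
The bytes are already most-significant first: 0x2D88EB4C.
0x2D88EB4C = 763947852.

763947852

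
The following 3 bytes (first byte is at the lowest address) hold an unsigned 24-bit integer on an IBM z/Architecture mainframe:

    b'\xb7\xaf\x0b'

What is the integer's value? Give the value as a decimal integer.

Big-endian stores the most-significant byte at the lowest address.
The bytes are already most-significant first: 0xB7AF0B.
0xB7AF0B = 12037899.

12037899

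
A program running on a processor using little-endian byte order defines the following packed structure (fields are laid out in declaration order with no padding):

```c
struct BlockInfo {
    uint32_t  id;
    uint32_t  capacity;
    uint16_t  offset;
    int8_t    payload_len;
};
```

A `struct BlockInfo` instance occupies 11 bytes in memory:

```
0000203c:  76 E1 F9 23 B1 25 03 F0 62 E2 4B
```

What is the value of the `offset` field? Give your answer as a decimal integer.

57954

`offset` follows `id` (4 B), `capacity` (4 B), so it starts at offset 4 + 4 = 8 and occupies 2 bytes.
Bytes at offsets 8..9: 62 E2.
In little-endian order the low byte comes first in memory.
Reassemble most-significant byte first: E2 62 → 0xE262.
0xE262 = 57954.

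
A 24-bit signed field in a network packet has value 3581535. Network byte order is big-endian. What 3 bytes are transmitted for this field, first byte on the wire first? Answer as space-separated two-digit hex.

36 A6 5F

3581535 in hexadecimal, padded to 24 bits, is 0x36A65F.
Split into bytes (most-significant first): 36 A6 5F.
Big-endian: lowest address holds the most-significant byte.
So the memory order matches the most-significant-first order: 36 A6 5F.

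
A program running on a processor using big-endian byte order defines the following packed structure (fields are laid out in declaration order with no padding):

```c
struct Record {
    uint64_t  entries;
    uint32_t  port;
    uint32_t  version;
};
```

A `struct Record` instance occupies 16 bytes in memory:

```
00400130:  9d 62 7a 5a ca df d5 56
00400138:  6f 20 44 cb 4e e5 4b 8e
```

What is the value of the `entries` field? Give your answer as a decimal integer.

11340761342041642326

`entries` is the first field, at byte offset 0, occupying 8 bytes.
Bytes at offsets 0..7: 9D 62 7A 5A CA DF D5 56.
In big-endian order the high byte comes first in memory.
The bytes are already most-significant first: 0x9D627A5ACADFD556.
0x9D627A5ACADFD556 = 11340761342041642326.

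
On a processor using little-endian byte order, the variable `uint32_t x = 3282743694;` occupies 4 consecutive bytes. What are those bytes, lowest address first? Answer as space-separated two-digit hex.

8E B1 AA C3

3282743694 in hexadecimal, padded to 32 bits, is 0xC3AAB18E.
Split into bytes (most-significant first): C3 AA B1 8E.
In little-endian order the low byte comes first in memory.
So at ascending addresses the bytes are 8E B1 AA C3.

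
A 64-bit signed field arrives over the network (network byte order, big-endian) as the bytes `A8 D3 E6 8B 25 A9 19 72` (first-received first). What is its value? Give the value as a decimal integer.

In big-endian order the high byte comes first in memory.
The bytes are already most-significant first: 0xA8D3E68B25A91972.
Top bit is set, so as a signed 64-bit value this is 0xA8D3E68B25A91972 − 2^64 = -6281423569945028238.

-6281423569945028238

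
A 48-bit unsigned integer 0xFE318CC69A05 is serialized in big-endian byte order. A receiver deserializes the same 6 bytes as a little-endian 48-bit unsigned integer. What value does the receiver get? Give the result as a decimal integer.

Stored big-endian, the bytes at ascending addresses are FE 31 8C C6 9A 05.
Read back as little-endian, the first byte is least significant, giving 0x059AC68C31FE.
0x059AC68C31FE = 6162314179070.

6162314179070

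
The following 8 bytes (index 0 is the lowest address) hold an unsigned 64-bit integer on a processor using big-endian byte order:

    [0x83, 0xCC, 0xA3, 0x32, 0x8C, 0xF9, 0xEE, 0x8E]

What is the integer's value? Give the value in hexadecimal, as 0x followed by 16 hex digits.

0x83CCA3328CF9EE8E

Big-endian: lowest address holds the most-significant byte.
The bytes are already most-significant first: 0x83CCA3328CF9EE8E.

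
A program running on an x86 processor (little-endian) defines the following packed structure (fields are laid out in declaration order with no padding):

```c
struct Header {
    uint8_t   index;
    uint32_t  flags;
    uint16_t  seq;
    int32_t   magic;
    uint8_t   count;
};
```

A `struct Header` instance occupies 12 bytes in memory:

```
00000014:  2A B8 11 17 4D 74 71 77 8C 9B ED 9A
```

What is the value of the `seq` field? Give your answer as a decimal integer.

29044

`seq` follows `index` (1 B), `flags` (4 B), so it starts at offset 1 + 4 = 5 and occupies 2 bytes.
Bytes at offsets 5..6: 74 71.
Little-endian: lowest address holds the least-significant byte.
Reassemble most-significant byte first: 71 74 → 0x7174.
0x7174 = 29044.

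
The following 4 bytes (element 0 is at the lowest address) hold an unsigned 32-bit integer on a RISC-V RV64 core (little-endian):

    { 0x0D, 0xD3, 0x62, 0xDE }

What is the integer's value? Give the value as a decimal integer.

Little-endian: lowest address holds the least-significant byte.
Reassemble most-significant byte first: DE 62 D3 0D → 0xDE62D30D.
0xDE62D30D = 3731018509.

3731018509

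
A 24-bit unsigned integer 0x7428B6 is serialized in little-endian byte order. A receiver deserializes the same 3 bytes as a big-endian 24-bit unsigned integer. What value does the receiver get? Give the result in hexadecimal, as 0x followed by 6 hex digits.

0xB62874

Stored little-endian, the bytes at ascending addresses are B6 28 74.
Read back as big-endian, the last byte is least significant, giving 0xB62874.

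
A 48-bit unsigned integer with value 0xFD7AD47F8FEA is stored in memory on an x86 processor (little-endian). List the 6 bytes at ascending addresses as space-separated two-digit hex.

Split into bytes (most-significant first): FD 7A D4 7F 8F EA.
Little-endian stores the least-significant byte at the lowest address.
So at ascending addresses the bytes are EA 8F 7F D4 7A FD.

EA 8F 7F D4 7A FD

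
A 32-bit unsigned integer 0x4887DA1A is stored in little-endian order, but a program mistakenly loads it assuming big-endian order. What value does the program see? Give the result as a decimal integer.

Stored little-endian, the bytes at ascending addresses are 1A DA 87 48.
Read back as big-endian, the last byte is least significant, giving 0x1ADA8748.
0x1ADA8748 = 450529096.

450529096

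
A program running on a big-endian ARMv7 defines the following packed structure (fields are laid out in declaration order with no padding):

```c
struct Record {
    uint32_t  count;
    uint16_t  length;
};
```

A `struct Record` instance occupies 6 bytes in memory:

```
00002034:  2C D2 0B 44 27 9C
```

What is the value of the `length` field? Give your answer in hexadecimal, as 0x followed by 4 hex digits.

0x279C

`length` follows `count` (4 bytes), so it starts at byte offset 4 and occupies 2 bytes.
Bytes at offsets 4..5: 27 9C.
Big-endian stores the most-significant byte at the lowest address.
The bytes are already most-significant first: 0x279C.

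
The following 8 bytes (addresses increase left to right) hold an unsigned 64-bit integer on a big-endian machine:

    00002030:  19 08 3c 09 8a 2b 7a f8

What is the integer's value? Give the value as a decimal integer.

1803757662432361208

Big-endian stores the most-significant byte at the lowest address.
The bytes are already most-significant first: 0x19083C098A2B7AF8.
0x19083C098A2B7AF8 = 1803757662432361208.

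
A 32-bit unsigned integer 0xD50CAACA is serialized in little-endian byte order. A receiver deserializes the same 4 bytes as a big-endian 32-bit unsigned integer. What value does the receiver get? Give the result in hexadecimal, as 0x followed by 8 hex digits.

0xCAAA0CD5

Stored little-endian, the bytes at ascending addresses are CA AA 0C D5.
Read back as big-endian, the last byte is least significant, giving 0xCAAA0CD5.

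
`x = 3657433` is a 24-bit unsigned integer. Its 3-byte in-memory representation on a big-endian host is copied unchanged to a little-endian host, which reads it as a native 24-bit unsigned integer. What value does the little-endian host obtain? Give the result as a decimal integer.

14274103

3657433 in 24-bit hexadecimal is 0x37CED9.
Stored big-endian, the bytes at ascending addresses are 37 CE D9.
Read back as little-endian, the first byte is least significant, giving 0xD9CE37.
0xD9CE37 = 14274103.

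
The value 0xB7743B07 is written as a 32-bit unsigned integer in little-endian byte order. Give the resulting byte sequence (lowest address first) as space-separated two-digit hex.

07 3B 74 B7

Split into bytes (most-significant first): B7 74 3B 07.
Little-endian: lowest address holds the least-significant byte.
So at ascending addresses the bytes are 07 3B 74 B7.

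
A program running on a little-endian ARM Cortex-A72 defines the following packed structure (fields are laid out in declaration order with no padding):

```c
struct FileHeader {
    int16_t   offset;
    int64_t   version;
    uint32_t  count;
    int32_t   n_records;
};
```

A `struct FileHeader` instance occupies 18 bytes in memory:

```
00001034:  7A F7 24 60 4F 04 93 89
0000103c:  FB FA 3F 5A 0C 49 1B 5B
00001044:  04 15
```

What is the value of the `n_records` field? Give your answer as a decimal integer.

`n_records` follows `offset` (2 B), `version` (8 B), `count` (4 B), so it starts at offset 2 + 8 + 4 = 14 and occupies 4 bytes.
Bytes at offsets 14..17: 1B 5B 04 15.
Little-endian: lowest address holds the least-significant byte.
Reassemble most-significant byte first: 15 04 5B 1B → 0x15045B1B.
0x15045B1B = 352607003.

352607003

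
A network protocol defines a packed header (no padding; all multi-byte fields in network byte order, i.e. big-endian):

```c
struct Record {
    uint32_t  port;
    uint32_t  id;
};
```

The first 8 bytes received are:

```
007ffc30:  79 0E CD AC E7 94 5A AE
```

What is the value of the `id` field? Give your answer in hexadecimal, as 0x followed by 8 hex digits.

0xE7945AAE

`id` follows `port` (4 bytes), so it starts at byte offset 4 and occupies 4 bytes.
Bytes at offsets 4..7: E7 94 5A AE.
Big-endian stores the most-significant byte at the lowest address.
The bytes are already most-significant first: 0xE7945AAE.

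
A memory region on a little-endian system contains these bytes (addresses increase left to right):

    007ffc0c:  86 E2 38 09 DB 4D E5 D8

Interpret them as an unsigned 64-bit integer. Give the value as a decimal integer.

Little-endian: lowest address holds the least-significant byte.
Reassemble most-significant byte first: D8 E5 4D DB 09 38 E2 86 → 0xD8E54DDB0938E286.
0xD8E54DDB0938E286 = 15628983685007073926.

15628983685007073926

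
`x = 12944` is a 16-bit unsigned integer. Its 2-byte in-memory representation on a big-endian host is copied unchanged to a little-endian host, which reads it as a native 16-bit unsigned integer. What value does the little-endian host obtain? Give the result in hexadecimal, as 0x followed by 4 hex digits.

0x9032

12944 in 16-bit hexadecimal is 0x3290.
Stored big-endian, the bytes at ascending addresses are 32 90.
Read back as little-endian, the first byte is least significant, giving 0x9032.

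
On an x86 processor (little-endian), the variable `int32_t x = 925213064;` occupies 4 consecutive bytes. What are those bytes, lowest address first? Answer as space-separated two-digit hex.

925213064 in hexadecimal, padded to 32 bits, is 0x3725A188.
Split into bytes (most-significant first): 37 25 A1 88.
Little-endian stores the least-significant byte at the lowest address.
So at ascending addresses the bytes are 88 A1 25 37.

88 A1 25 37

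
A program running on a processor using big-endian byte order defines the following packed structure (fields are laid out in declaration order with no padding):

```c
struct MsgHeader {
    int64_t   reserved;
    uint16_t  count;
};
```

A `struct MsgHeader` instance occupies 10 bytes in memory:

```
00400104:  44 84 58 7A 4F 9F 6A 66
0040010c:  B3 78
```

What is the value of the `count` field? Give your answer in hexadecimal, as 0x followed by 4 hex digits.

`count` follows `reserved` (8 bytes), so it starts at byte offset 8 and occupies 2 bytes.
Bytes at offsets 8..9: B3 78.
Big-endian stores the most-significant byte at the lowest address.
The bytes are already most-significant first: 0xB378.

0xB378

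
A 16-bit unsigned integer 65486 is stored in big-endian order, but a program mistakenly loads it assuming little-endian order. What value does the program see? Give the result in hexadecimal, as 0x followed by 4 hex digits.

65486 in 16-bit hexadecimal is 0xFFCE.
Stored big-endian, the bytes at ascending addresses are FF CE.
Read back as little-endian, the first byte is least significant, giving 0xCEFF.

0xCEFF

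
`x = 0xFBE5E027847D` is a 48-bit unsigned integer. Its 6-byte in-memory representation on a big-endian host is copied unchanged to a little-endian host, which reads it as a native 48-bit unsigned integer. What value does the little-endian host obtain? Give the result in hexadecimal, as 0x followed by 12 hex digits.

Stored big-endian, the bytes at ascending addresses are FB E5 E0 27 84 7D.
Read back as little-endian, the first byte is least significant, giving 0x7D8427E0E5FB.

0x7D8427E0E5FB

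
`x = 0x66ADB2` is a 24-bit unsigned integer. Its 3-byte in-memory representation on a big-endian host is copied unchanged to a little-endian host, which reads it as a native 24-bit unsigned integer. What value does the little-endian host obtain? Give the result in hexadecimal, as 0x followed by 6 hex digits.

0xB2AD66

Stored big-endian, the bytes at ascending addresses are 66 AD B2.
Read back as little-endian, the first byte is least significant, giving 0xB2AD66.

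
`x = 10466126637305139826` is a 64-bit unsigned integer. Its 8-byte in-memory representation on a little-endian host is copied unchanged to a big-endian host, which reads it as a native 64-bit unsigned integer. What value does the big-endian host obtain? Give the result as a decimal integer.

10466126637305139826 in 64-bit hexadecimal is 0x913F26B986D39272.
Stored little-endian, the bytes at ascending addresses are 72 92 D3 86 B9 26 3F 91.
Read back as big-endian, the last byte is least significant, giving 0x7292D386B9263F91.
0x7292D386B9263F91 = 8255893642508910481.

8255893642508910481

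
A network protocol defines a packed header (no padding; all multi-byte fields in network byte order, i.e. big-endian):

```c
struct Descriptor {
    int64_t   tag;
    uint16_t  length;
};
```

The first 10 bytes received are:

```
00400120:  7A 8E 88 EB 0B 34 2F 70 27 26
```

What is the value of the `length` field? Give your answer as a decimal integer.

`length` follows `tag` (8 bytes), so it starts at byte offset 8 and occupies 2 bytes.
Bytes at offsets 8..9: 27 26.
In big-endian order the high byte comes first in memory.
The bytes are already most-significant first: 0x2726.
0x2726 = 10022.

10022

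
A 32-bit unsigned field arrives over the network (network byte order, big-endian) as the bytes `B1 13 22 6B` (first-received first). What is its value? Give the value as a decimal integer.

2970821227

In big-endian order the high byte comes first in memory.
The bytes are already most-significant first: 0xB113226B.
0xB113226B = 2970821227.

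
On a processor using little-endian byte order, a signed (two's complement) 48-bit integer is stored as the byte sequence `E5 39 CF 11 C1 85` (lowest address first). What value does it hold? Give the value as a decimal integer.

-134410702734875

Little-endian: lowest address holds the least-significant byte.
Reassemble most-significant byte first: 85 C1 11 CF 39 E5 → 0x85C111CF39E5.
Top bit is set, so as a signed 48-bit value this is 0x85C111CF39E5 − 2^48 = -134410702734875.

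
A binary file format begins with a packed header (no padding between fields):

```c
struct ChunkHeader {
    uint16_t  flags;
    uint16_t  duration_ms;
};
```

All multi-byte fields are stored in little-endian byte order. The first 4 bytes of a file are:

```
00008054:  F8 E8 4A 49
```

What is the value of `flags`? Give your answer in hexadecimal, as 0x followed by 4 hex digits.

0xE8F8

`flags` is the first field, at byte offset 0, occupying 2 bytes.
Bytes at offsets 0..1: F8 E8.
Little-endian stores the least-significant byte at the lowest address.
Reassemble most-significant byte first: E8 F8 → 0xE8F8.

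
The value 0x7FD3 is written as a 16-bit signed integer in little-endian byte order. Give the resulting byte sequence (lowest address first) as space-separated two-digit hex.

Split into bytes (most-significant first): 7F D3.
In little-endian order the low byte comes first in memory.
So at ascending addresses the bytes are D3 7F.

D3 7F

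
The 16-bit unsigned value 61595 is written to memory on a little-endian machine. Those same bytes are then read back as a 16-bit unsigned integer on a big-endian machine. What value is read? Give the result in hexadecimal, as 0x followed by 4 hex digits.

61595 in 16-bit hexadecimal is 0xF09B.
Stored little-endian, the bytes at ascending addresses are 9B F0.
Read back as big-endian, the last byte is least significant, giving 0x9BF0.

0x9BF0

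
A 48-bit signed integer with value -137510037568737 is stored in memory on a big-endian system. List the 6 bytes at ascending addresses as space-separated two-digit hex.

Two's complement of -137510037568737 in 48 bits: 137510037568737 = 0x7D108CF13CE1; invert → 0x82EF730EC31E; add 1 → 0x82EF730EC31F.
Split into bytes (most-significant first): 82 EF 73 0E C3 1F.
In big-endian order the high byte comes first in memory.
So the memory order matches the most-significant-first order: 82 EF 73 0E C3 1F.

82 EF 73 0E C3 1F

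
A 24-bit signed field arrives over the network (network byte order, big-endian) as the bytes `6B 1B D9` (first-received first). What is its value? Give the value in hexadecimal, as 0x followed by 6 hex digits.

0x6B1BD9

In big-endian order the high byte comes first in memory.
The bytes are already most-significant first: 0x6B1BD9.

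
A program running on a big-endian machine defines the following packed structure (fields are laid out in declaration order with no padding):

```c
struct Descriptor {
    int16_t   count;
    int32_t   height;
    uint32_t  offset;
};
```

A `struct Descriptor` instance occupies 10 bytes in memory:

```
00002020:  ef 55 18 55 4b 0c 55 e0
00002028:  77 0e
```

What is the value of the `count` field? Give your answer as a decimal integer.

-4267

`count` is the first field, at byte offset 0, occupying 2 bytes.
Bytes at offsets 0..1: EF 55.
Big-endian: lowest address holds the most-significant byte.
The bytes are already most-significant first: 0xEF55.
Top bit is set, so as a signed 16-bit value this is 0xEF55 − 2^16 = -4267.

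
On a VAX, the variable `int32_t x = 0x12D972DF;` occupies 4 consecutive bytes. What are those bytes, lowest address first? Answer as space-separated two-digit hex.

DF 72 D9 12

Split into bytes (most-significant first): 12 D9 72 DF.
Little-endian: lowest address holds the least-significant byte.
So at ascending addresses the bytes are DF 72 D9 12.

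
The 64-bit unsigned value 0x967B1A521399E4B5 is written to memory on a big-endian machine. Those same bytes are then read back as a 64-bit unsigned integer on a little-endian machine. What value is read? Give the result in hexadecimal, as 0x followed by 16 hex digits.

0xB5E49913521A7B96

Stored big-endian, the bytes at ascending addresses are 96 7B 1A 52 13 99 E4 B5.
Read back as little-endian, the first byte is least significant, giving 0xB5E49913521A7B96.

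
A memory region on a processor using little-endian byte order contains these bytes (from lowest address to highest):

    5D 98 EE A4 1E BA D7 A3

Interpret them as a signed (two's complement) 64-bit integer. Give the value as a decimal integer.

In little-endian order the low byte comes first in memory.
Reassemble most-significant byte first: A3 D7 BA 1E A4 EE 98 5D → 0xA3D7BA1EA4EE985D.
Top bit is set, so as a signed 64-bit value this is 0xA3D7BA1EA4EE985D − 2^64 = -6640634484755621795.

-6640634484755621795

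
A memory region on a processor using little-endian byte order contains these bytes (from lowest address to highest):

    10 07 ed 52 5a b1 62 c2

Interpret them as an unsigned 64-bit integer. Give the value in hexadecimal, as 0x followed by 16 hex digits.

Little-endian: lowest address holds the least-significant byte.
Reassemble most-significant byte first: C2 62 B1 5A 52 ED 07 10 → 0xC262B15A52ED0710.

0xC262B15A52ED0710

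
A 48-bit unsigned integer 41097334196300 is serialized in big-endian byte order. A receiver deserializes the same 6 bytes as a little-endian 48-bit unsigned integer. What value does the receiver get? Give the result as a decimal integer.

41097334196300 in 48-bit hexadecimal is 0x2560B801884C.
Stored big-endian, the bytes at ascending addresses are 25 60 B8 01 88 4C.
Read back as little-endian, the first byte is least significant, giving 0x4C8801B86025.
0x4C8801B86025 = 84147028123685.

84147028123685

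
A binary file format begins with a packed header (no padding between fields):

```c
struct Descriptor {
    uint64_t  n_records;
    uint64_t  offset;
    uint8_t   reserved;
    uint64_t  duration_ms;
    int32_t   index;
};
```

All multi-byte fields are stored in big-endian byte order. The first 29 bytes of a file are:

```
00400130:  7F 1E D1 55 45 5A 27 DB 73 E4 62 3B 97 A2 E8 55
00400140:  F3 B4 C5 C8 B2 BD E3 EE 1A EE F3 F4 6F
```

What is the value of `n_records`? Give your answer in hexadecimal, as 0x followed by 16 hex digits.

0x7F1ED155455A27DB

`n_records` is the first field, at byte offset 0, occupying 8 bytes.
Bytes at offsets 0..7: 7F 1E D1 55 45 5A 27 DB.
In big-endian order the high byte comes first in memory.
The bytes are already most-significant first: 0x7F1ED155455A27DB.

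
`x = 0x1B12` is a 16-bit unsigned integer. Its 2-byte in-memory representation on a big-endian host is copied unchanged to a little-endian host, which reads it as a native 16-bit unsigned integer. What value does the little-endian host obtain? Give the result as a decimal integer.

Stored big-endian, the bytes at ascending addresses are 1B 12.
Read back as little-endian, the first byte is least significant, giving 0x121B.
0x121B = 4635.

4635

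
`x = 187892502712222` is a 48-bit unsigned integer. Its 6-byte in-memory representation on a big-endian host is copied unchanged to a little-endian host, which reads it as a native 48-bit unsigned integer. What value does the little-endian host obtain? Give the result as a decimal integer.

187892502712222 in 48-bit hexadecimal is 0xAAE321E14F9E.
Stored big-endian, the bytes at ascending addresses are AA E3 21 E1 4F 9E.
Read back as little-endian, the first byte is least significant, giving 0x9E4FE121E3AA.
0x9E4FE121E3AA = 174065916699562.

174065916699562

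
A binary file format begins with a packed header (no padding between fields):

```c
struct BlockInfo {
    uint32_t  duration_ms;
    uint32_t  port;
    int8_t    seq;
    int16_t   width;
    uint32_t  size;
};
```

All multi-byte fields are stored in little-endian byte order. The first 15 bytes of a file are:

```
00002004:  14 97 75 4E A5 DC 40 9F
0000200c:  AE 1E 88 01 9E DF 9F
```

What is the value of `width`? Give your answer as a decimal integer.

-30690

`width` follows `duration_ms` (4 B), `port` (4 B), `seq` (1 B), so it starts at offset 4 + 4 + 1 = 9 and occupies 2 bytes.
Bytes at offsets 9..10: 1E 88.
Little-endian: lowest address holds the least-significant byte.
Reassemble most-significant byte first: 88 1E → 0x881E.
Top bit is set, so as a signed 16-bit value this is 0x881E − 2^16 = -30690.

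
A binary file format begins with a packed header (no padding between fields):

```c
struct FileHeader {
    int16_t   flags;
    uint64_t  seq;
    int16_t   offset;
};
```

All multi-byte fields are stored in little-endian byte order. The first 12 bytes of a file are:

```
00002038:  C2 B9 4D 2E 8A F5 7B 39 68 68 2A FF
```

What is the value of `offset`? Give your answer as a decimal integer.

-214

`offset` follows `flags` (2 B), `seq` (8 B), so it starts at offset 2 + 8 = 10 and occupies 2 bytes.
Bytes at offsets 10..11: 2A FF.
Little-endian stores the least-significant byte at the lowest address.
Reassemble most-significant byte first: FF 2A → 0xFF2A.
Top bit is set, so as a signed 16-bit value this is 0xFF2A − 2^16 = -214.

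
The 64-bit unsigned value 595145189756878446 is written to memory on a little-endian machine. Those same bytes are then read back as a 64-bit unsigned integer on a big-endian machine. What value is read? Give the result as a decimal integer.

7979883318787260936

595145189756878446 in 64-bit hexadecimal is 0x08426165993DBE6E.
Stored little-endian, the bytes at ascending addresses are 6E BE 3D 99 65 61 42 08.
Read back as big-endian, the last byte is least significant, giving 0x6EBE3D9965614208.
0x6EBE3D9965614208 = 7979883318787260936.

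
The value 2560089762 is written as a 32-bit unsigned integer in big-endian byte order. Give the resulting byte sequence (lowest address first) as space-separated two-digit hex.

98 97 DE A2

2560089762 in hexadecimal, padded to 32 bits, is 0x9897DEA2.
Split into bytes (most-significant first): 98 97 DE A2.
Big-endian stores the most-significant byte at the lowest address.
So the memory order matches the most-significant-first order: 98 97 DE A2.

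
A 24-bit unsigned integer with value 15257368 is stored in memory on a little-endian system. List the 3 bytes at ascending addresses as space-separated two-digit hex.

15257368 in hexadecimal, padded to 24 bits, is 0xE8CF18.
Split into bytes (most-significant first): E8 CF 18.
Little-endian: lowest address holds the least-significant byte.
So at ascending addresses the bytes are 18 CF E8.

18 CF E8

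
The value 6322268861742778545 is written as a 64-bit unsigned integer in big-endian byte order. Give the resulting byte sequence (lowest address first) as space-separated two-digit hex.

57 BD 36 08 6E B1 08 B1

6322268861742778545 in hexadecimal, padded to 64 bits, is 0x57BD36086EB108B1.
Split into bytes (most-significant first): 57 BD 36 08 6E B1 08 B1.
Big-endian: lowest address holds the most-significant byte.
So the memory order matches the most-significant-first order: 57 BD 36 08 6E B1 08 B1.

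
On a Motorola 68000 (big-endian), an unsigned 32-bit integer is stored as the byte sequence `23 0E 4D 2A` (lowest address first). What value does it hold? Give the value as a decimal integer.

In big-endian order the high byte comes first in memory.
The bytes are already most-significant first: 0x230E4D2A.
0x230E4D2A = 588139818.

588139818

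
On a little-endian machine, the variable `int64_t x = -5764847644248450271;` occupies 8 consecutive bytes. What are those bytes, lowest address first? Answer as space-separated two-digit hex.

Two's complement of -5764847644248450271 in 64 bits: 5764847644248450271 = 0x5000DA6393AD24DF; invert → 0xAFFF259C6C52DB20; add 1 → 0xAFFF259C6C52DB21.
Split into bytes (most-significant first): AF FF 25 9C 6C 52 DB 21.
Little-endian stores the least-significant byte at the lowest address.
So at ascending addresses the bytes are 21 DB 52 6C 9C 25 FF AF.

21 DB 52 6C 9C 25 FF AF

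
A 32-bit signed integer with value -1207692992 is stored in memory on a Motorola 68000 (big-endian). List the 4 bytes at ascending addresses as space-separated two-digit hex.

Two's complement of -1207692992 in 32 bits: 1207692992 = 0x47FBEEC0; invert → 0xB804113F; add 1 → 0xB8041140.
Split into bytes (most-significant first): B8 04 11 40.
Big-endian: lowest address holds the most-significant byte.
So the memory order matches the most-significant-first order: B8 04 11 40.

B8 04 11 40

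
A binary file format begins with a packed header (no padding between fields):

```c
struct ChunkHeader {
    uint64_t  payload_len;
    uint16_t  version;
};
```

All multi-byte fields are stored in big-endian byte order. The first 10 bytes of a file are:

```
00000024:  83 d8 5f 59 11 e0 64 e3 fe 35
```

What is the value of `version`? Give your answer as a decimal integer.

65077

`version` follows `payload_len` (8 bytes), so it starts at byte offset 8 and occupies 2 bytes.
Bytes at offsets 8..9: FE 35.
Big-endian stores the most-significant byte at the lowest address.
The bytes are already most-significant first: 0xFE35.
0xFE35 = 65077.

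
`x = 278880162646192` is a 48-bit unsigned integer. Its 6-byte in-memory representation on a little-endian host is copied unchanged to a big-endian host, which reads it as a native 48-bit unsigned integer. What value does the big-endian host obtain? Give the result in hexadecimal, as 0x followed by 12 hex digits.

278880162646192 in 48-bit hexadecimal is 0xFDA3D90788B0.
Stored little-endian, the bytes at ascending addresses are B0 88 07 D9 A3 FD.
Read back as big-endian, the last byte is least significant, giving 0xB08807D9A3FD.

0xB08807D9A3FD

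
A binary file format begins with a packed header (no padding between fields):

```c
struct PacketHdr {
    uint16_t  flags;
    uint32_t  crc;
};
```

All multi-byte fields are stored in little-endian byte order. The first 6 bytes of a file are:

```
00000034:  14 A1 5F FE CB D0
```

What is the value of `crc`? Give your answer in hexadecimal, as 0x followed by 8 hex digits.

0xD0CBFE5F

`crc` follows `flags` (2 bytes), so it starts at byte offset 2 and occupies 4 bytes.
Bytes at offsets 2..5: 5F FE CB D0.
In little-endian order the low byte comes first in memory.
Reassemble most-significant byte first: D0 CB FE 5F → 0xD0CBFE5F.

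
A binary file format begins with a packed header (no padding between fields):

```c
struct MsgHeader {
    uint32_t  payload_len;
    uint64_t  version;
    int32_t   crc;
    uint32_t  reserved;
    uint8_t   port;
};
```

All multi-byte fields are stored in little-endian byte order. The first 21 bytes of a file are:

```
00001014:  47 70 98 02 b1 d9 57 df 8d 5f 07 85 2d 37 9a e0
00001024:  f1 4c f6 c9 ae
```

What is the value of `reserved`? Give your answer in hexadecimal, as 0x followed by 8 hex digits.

0xC9F64CF1

`reserved` follows `payload_len` (4 B), `version` (8 B), `crc` (4 B), so it starts at offset 4 + 8 + 4 = 16 and occupies 4 bytes.
Bytes at offsets 16..19: F1 4C F6 C9.
In little-endian order the low byte comes first in memory.
Reassemble most-significant byte first: C9 F6 4C F1 → 0xC9F64CF1.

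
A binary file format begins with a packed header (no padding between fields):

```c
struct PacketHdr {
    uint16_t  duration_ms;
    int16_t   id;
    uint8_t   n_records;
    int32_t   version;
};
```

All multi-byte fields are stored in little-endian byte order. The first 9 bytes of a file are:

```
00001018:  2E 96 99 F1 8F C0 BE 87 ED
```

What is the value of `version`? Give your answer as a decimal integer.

`version` follows `duration_ms` (2 B), `id` (2 B), `n_records` (1 B), so it starts at offset 2 + 2 + 1 = 5 and occupies 4 bytes.
Bytes at offsets 5..8: C0 BE 87 ED.
Little-endian: lowest address holds the least-significant byte.
Reassemble most-significant byte first: ED 87 BE C0 → 0xED87BEC0.
Top bit is set, so as a signed 32-bit value this is 0xED87BEC0 − 2^32 = -309870912.

-309870912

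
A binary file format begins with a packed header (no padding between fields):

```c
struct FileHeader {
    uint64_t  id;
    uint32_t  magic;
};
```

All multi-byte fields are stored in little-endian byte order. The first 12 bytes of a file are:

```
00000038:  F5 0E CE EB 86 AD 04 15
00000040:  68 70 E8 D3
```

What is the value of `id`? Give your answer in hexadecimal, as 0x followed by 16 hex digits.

0x1504AD86EBCE0EF5

`id` is the first field, at byte offset 0, occupying 8 bytes.
Bytes at offsets 0..7: F5 0E CE EB 86 AD 04 15.
Little-endian: lowest address holds the least-significant byte.
Reassemble most-significant byte first: 15 04 AD 86 EB CE 0E F5 → 0x1504AD86EBCE0EF5.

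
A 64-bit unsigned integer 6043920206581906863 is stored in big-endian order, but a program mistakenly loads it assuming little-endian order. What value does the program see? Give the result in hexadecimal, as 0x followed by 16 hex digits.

6043920206581906863 in 64-bit hexadecimal is 0x53E05167E41EBDAF.
Stored big-endian, the bytes at ascending addresses are 53 E0 51 67 E4 1E BD AF.
Read back as little-endian, the first byte is least significant, giving 0xAFBD1EE46751E053.

0xAFBD1EE46751E053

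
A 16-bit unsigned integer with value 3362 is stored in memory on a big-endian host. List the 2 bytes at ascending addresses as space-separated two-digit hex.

3362 in hexadecimal, padded to 16 bits, is 0x0D22.
Split into bytes (most-significant first): 0D 22.
In big-endian order the high byte comes first in memory.
So the memory order matches the most-significant-first order: 0D 22.

0D 22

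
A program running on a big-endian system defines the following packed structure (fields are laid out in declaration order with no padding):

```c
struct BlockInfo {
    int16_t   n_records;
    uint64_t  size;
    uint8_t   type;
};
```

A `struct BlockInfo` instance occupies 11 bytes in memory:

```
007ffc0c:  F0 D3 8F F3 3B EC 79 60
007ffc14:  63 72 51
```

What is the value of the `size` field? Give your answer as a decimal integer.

10372700253599064946

`size` follows `n_records` (2 bytes), so it starts at byte offset 2 and occupies 8 bytes.
Bytes at offsets 2..9: 8F F3 3B EC 79 60 63 72.
Big-endian: lowest address holds the most-significant byte.
The bytes are already most-significant first: 0x8FF33BEC79606372.
0x8FF33BEC79606372 = 10372700253599064946.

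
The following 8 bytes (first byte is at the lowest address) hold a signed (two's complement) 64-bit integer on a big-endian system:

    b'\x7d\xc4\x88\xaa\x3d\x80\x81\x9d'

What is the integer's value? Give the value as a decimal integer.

Big-endian stores the most-significant byte at the lowest address.
The bytes are already most-significant first: 0x7DC488AA3D80819D.
0x7DC488AA3D80819D = 9062518614933930397.

9062518614933930397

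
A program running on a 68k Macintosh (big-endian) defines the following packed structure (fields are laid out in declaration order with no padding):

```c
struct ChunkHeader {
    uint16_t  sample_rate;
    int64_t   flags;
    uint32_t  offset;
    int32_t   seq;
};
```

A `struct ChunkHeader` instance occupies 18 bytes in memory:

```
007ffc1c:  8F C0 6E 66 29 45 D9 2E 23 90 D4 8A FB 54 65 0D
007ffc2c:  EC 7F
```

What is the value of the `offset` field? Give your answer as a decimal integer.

`offset` follows `sample_rate` (2 B), `flags` (8 B), so it starts at offset 2 + 8 = 10 and occupies 4 bytes.
Bytes at offsets 10..13: D4 8A FB 54.
Big-endian: lowest address holds the most-significant byte.
The bytes are already most-significant first: 0xD48AFB54.
0xD48AFB54 = 3565878100.

3565878100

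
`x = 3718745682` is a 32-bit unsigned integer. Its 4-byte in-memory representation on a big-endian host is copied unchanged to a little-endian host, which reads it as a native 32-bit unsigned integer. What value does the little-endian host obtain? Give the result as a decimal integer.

3718745682 in 32-bit hexadecimal is 0xDDA78E52.
Stored big-endian, the bytes at ascending addresses are DD A7 8E 52.
Read back as little-endian, the first byte is least significant, giving 0x528EA7DD.
0x528EA7DD = 1385080797.

1385080797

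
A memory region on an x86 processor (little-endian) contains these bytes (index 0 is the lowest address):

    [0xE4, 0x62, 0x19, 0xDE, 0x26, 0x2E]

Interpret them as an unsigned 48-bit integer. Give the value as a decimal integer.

50744469840612

Little-endian: lowest address holds the least-significant byte.
Reassemble most-significant byte first: 2E 26 DE 19 62 E4 → 0x2E26DE1962E4.
0x2E26DE1962E4 = 50744469840612.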